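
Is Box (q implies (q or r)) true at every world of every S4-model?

Yes, valid

Tableau for the negation not Box (q implies (q or r)):
1. not Box (q implies (q or r)), 0
2. not (q implies (q or r)), 1   [neg-Box-rule on 1: fresh world 1, 0R1]
3. q, 1   [neg-implies-rule on 2]
4. not (q or r), 1   [neg-implies-rule on 2]
5. not q, 1   [neg-or-rule on 4]
6. not r, 1   [neg-or-rule on 4]
Accessibility: 0R0, 0R1, 1R1
Branch closes: q and not q both at 1.
All branches of the negation close; one closing branch shown above.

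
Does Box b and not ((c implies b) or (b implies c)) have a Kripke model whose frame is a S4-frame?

Unsatisfiable

1. Box b and not ((c implies b) or (b implies c)), w0
2. Box b, w0   [and-rule on 1]
3. not ((c implies b) or (b implies c)), w0   [and-rule on 1]
4. not (c implies b), w0   [neg-or-rule on 3]
5. not (b implies c), w0   [neg-or-rule on 3]
6. c, w0   [neg-implies-rule on 4]
7. not b, w0   [neg-implies-rule on 4]
8. b, w0   [neg-implies-rule on 5]
9. not c, w0   [neg-implies-rule on 5]
Accessibility: w0Rw0
Branch closes: b and not b both at w0.
All branches of the tableau close; one closing branch shown above.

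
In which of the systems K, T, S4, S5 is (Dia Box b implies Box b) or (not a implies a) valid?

S5

S5-tableau for the negation not ((Dia Box b implies Box b) or (not a implies a)):
1. not ((Dia Box b implies Box b) or (not a implies a)), w0
2. not (Dia Box b implies Box b), w0   [neg-or-rule on 1]
3. not (not a implies a), w0   [neg-or-rule on 1]
4. Dia Box b, w0   [neg-implies-rule on 2]
5. not Box b, w0   [neg-implies-rule on 2]
6. not a, w0   [neg-implies-rule on 3]
7. Box b, w1   [Dia-rule on 4: fresh world w1, w0Rw1]
8. b, w0   [Box-rule on 7 via w1Rw0]
9. b, w1   [Box-rule on 7 via w1Rw1]
10. not b, w2   [neg-Box-rule on 5: fresh world w2, w0Rw2]
11. b, w2   [Box-rule on 7 via w1Rw2]
Accessibility: w0Rw0, w0Rw1, w0Rw2, w1Rw0, w1Rw1, w1Rw2, w2Rw0, w2Rw1, w2Rw2
Branch closes: b and not b both at w2.
Every branch closes (one shown): valid in S5.
S4-tableau for the negation not ((Dia Box b implies Box b) or (not a implies a)):
1. not ((Dia Box b implies Box b) or (not a implies a)), w0
2. not (Dia Box b implies Box b), w0   [neg-or-rule on 1]
3. not (not a implies a), w0   [neg-or-rule on 1]
4. Dia Box b, w0   [neg-implies-rule on 2]
5. not Box b, w0   [neg-implies-rule on 2]
6. not a, w0   [neg-implies-rule on 3]
7. Box b, w1   [Dia-rule on 4: fresh world w1, w0Rw1]
8. b, w1   [Box-rule on 7 via w1Rw1]
9. not b, w2   [neg-Box-rule on 5: fresh world w2, w0Rw2]
Accessibility: w0Rw0, w0Rw1, w0Rw2, w1Rw1, w2Rw2
Complete open branch: countermodel on an S4-frame, so not valid in S4, nor in K, T (the same frame is also a K-frame and a T-frame).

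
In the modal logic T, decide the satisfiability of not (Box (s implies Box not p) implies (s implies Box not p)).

1. not (Box (s implies Box not p) implies (s implies Box not p)), u
2. Box (s implies Box not p), u
3. not (s implies Box not p), u
4. s, u
5. not Box not p, u
6. s implies Box not p, u
7. Box not p, u
8. not p, u
9. p, v
10. s implies Box not p, v
11. not p, v
Accessibility: uRu, uRv, vRv
Branch closes: p and not p both at v.
(One branch shown.) All branches close.

Unsatisfiable (every branch closes)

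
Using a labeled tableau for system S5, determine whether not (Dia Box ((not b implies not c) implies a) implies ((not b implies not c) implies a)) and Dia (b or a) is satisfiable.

1. not (Dia Box ((not b implies not c) implies a) implies ((not b implies not c) implies a)) and Dia (b or a), u
2. not (Dia Box ((not b implies not c) implies a) implies ((not b implies not c) implies a)), u   [and-rule on 1]
3. Dia (b or a), u   [and-rule on 1]
4. Dia Box ((not b implies not c) implies a), u   [neg-implies-rule on 2]
5. not ((not b implies not c) implies a), u   [neg-implies-rule on 2]
6. not b implies not c, u   [neg-implies-rule on 5]
7. not a, u   [neg-implies-rule on 5]
8. not c, u   [implies-rule on 6 (branches; this branch)]
9. b or a, v   [Dia-rule on 3: fresh world v, uRv]
10. a, v   [or-rule on 9 (branches; this branch)]
11. Box ((not b implies not c) implies a), w   [Dia-rule on 4: fresh world w, uRw]
12. (not b implies not c) implies a, u   [Box-rule on 11 via wRu]
13. (not b implies not c) implies a, v   [Box-rule on 11 via wRv]
14. (not b implies not c) implies a, w   [Box-rule on 11 via wRw]
15. not (not b implies not c), u   [implies-rule on 12 (branches; this branch)]
16. not b, u   [neg-implies-rule on 15]
17. c, u   [neg-implies-rule on 15]
Accessibility: uRu, uRv, uRw, vRu, vRv, vRw, wRu, wRv, wRw
Branch closes: c and not c both at u.
(One branch shown.) All branches close.

No, unsatisfiable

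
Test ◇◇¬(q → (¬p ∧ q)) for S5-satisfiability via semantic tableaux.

1. ◇◇¬(q → (¬p ∧ q)), 0
2. ◇¬(q → (¬p ∧ q)), 1
3. ¬(q → (¬p ∧ q)), 2
4. q, 2
5. ¬(¬p ∧ q), 2
6. p, 2
Accessibility: 0R0, 0R1, 0R2, 1R0, 1R1, 1R2, 2R0, 2R1, 2R2

Satisfiable (open branch found)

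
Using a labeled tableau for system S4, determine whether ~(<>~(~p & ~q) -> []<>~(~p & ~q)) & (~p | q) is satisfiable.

Satisfiable

1. ~(<>~(~p & ~q) -> []<>~(~p & ~q)) & (~p | q), 0
2. ~(<>~(~p & ~q) -> []<>~(~p & ~q)), 0
3. ~p | q, 0
4. <>~(~p & ~q), 0
5. ~[]<>~(~p & ~q), 0
6. q, 0
7. ~(~p & ~q), 1
8. q, 1
9. ~<>~(~p & ~q), 2
10. ~p & ~q, 2
11. ~p, 2
12. ~q, 2
Accessibility: 0R0, 0R1, 0R2, 1R1, 2R2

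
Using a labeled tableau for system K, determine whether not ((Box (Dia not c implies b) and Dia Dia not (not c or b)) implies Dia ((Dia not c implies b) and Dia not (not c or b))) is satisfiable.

Unsatisfiable

1. not ((Box (Dia not c implies b) and Dia Dia not (not c or b)) implies Dia ((Dia not c implies b) and Dia not (not c or b))), u
2. Box (Dia not c implies b) and Dia Dia not (not c or b), u
3. not Dia ((Dia not c implies b) and Dia not (not c or b)), u
4. Box (Dia not c implies b), u
5. Dia Dia not (not c or b), u
6. Dia not (not c or b), v
7. not ((Dia not c implies b) and Dia not (not c or b)), v
8. Dia not c implies b, v
9. not (Dia not c implies b), v
10. Dia not c, v
11. not b, v
12. not Dia not c, v
13. not (not c or b), w
14. c, w
15. not b, w
16. not c, x
17. c, x
Accessibility: uRv, vRw, vRx
Branch closes: c and not c both at x.
Every branch closes; the branch above is one of them.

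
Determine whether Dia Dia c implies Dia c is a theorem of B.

No, not valid

Tableau for the negation not (Dia Dia c implies Dia c):
1. not (Dia Dia c implies Dia c), w0
2. Dia Dia c, w0
3. not Dia c, w0
4. not c, w0
5. Dia c, w1
6. not c, w1
7. c, w2
Accessibility: w0Rw0, w0Rw1, w1Rw0, w1Rw1, w1Rw2, w2Rw1, w2Rw2
The negation has an open branch (countermodel exists).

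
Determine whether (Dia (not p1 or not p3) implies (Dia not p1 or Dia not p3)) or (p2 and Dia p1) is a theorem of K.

Tableau for the negation not ((Dia (not p1 or not p3) implies (Dia not p1 or Dia not p3)) or (p2 and Dia p1)):
1. not ((Dia (not p1 or not p3) implies (Dia not p1 or Dia not p3)) or (p2 and Dia p1)), 0
2. not (Dia (not p1 or not p3) implies (Dia not p1 or Dia not p3)), 0   [neg-or-rule on 1]
3. not (p2 and Dia p1), 0   [neg-or-rule on 1]
4. Dia (not p1 or not p3), 0   [neg-implies-rule on 2]
5. not (Dia not p1 or Dia not p3), 0   [neg-implies-rule on 2]
6. not Dia not p1, 0   [neg-or-rule on 5]
7. not Dia not p3, 0   [neg-or-rule on 5]
8. not Dia p1, 0   [neg-and-rule on 3 (branches; this branch)]
9. not p1 or not p3, 1   [Dia-rule on 4: fresh world 1, 0R1]
10. p1, 1   [neg-Dia-rule on 6 via 0R1]
11. p3, 1   [neg-Dia-rule on 7 via 0R1]
12. not p1, 1   [neg-Dia-rule on 8 via 0R1]
Accessibility: 0R1
Branch closes: p1 and not p1 both at 1.
All branches of the negation close; one closing branch shown above.

Valid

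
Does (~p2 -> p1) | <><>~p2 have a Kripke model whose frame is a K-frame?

Satisfiable (open branch found)

1. (~p2 -> p1) | <><>~p2, 0
2. <><>~p2, 0
3. <>~p2, 1
4. ~p2, 2
Accessibility: 0R1, 1R2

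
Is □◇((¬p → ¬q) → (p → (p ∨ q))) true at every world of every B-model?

Tableau for the negation ¬□◇((¬p → ¬q) → (p → (p ∨ q))):
1. ¬□◇((¬p → ¬q) → (p → (p ∨ q))), u
2. ¬◇((¬p → ¬q) → (p → (p ∨ q))), v   [¬□-rule on 1: fresh world v, uRv]
3. ¬((¬p → ¬q) → (p → (p ∨ q))), u   [¬◇-rule on 2 via vRu]
4. ¬p → ¬q, u   [¬→-rule on 3]
5. ¬(p → (p ∨ q)), u   [¬→-rule on 3]
6. p, u   [¬→-rule on 5]
7. ¬(p ∨ q), u   [¬→-rule on 5]
8. ¬p, u   [¬∨-rule on 7]
9. ¬q, u   [¬∨-rule on 7]
Accessibility: uRu, uRv, vRu, vRv
Branch closes: p and ¬p both at u.
All branches of the negation close; one closing branch shown above.

Valid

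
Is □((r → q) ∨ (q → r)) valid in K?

Tableau for the negation ¬□((r → q) ∨ (q → r)):
1. ¬□((r → q) ∨ (q → r)), 0
2. ¬((r → q) ∨ (q → r)), 1   [¬□-rule on 1: fresh world 1, 0R1]
3. ¬(r → q), 1   [¬∨-rule on 2]
4. ¬(q → r), 1   [¬∨-rule on 2]
5. r, 1   [¬→-rule on 3]
6. ¬q, 1   [¬→-rule on 3]
7. q, 1   [¬→-rule on 4]
8. ¬r, 1   [¬→-rule on 4]
Accessibility: 0R1
Branch closes: q and ¬q both at 1.
All branches of the negation close; one closing branch shown above.

Yes, valid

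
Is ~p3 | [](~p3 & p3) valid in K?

Invalid (countermodel exists)

Tableau for the negation ~(~p3 | [](~p3 & p3)):
1. ~(~p3 | [](~p3 & p3)), u
2. p3, u   [~|-rule on 1]
3. ~[](~p3 & p3), u   [~|-rule on 1]
4. ~(~p3 & p3), v   [~[]-rule on 3: fresh world v, uRv]
5. ~p3, v   [~&-rule on 4 (branches; this branch)]
Accessibility: uRv
The negation has an open branch (countermodel exists).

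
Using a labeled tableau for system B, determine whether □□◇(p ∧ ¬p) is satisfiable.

1. □□◇(p ∧ ¬p), w0
2. □◇(p ∧ ¬p), w0   [□-rule on 1 via w0Rw0]
3. ◇(p ∧ ¬p), w0   [□-rule on 2 via w0Rw0]
4. p ∧ ¬p, w1   [◇-rule on 3: fresh world w1, w0Rw1]
5. p, w1   [∧-rule on 4]
6. ¬p, w1   [∧-rule on 4]
Accessibility: w0Rw0, w0Rw1, w1Rw0, w1Rw1
Branch closes: p and ¬p both at w1.
(One branch shown.) All branches close.

No, unsatisfiable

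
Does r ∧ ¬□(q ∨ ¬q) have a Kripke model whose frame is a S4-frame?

1. r ∧ ¬□(q ∨ ¬q), w0
2. r, w0   [∧-rule on 1]
3. ¬□(q ∨ ¬q), w0   [∧-rule on 1]
4. ¬(q ∨ ¬q), w1   [¬□-rule on 3: fresh world w1, w0Rw1]
5. ¬q, w1   [¬∨-rule on 4]
6. q, w1   [¬∨-rule on 4]
Accessibility: w0Rw0, w0Rw1, w1Rw1
Branch closes: q and ¬q both at w1.
(One branch shown.) All branches close.

Unsatisfiable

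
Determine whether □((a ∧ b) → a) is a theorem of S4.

Tableau for the negation ¬□((a ∧ b) → a):
1. ¬□((a ∧ b) → a), 0
2. ¬((a ∧ b) → a), 1
3. a ∧ b, 1
4. ¬a, 1
5. a, 1
6. b, 1
Accessibility: 0R0, 0R1, 1R1
Branch closes: a and ¬a both at 1.
Every branch of the negation's tableau closes; the branch above is one of them.

Valid in S4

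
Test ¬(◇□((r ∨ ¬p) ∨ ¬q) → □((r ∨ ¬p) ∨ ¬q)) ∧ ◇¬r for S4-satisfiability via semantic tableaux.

Yes, satisfiable

1. ¬(◇□((r ∨ ¬p) ∨ ¬q) → □((r ∨ ¬p) ∨ ¬q)) ∧ ◇¬r, w0
2. ¬(◇□((r ∨ ¬p) ∨ ¬q) → □((r ∨ ¬p) ∨ ¬q)), w0   [∧-rule on 1]
3. ◇¬r, w0   [∧-rule on 1]
4. ◇□((r ∨ ¬p) ∨ ¬q), w0   [¬→-rule on 2]
5. ¬□((r ∨ ¬p) ∨ ¬q), w0   [¬→-rule on 2]
6. ¬r, w1   [◇-rule on 3: fresh world w1, w0Rw1]
7. □((r ∨ ¬p) ∨ ¬q), w2   [◇-rule on 4: fresh world w2, w0Rw2]
8. (r ∨ ¬p) ∨ ¬q, w2   [□-rule on 7 via w2Rw2]
9. ¬q, w2   [∨-rule on 8 (branches; this branch)]
10. ¬((r ∨ ¬p) ∨ ¬q), w3   [¬□-rule on 5: fresh world w3, w0Rw3]
11. ¬(r ∨ ¬p), w3   [¬∨-rule on 10]
12. q, w3   [¬∨-rule on 10]
13. ¬r, w3   [¬∨-rule on 11]
14. p, w3   [¬∨-rule on 11]
Accessibility: w0Rw0, w0Rw1, w0Rw2, w0Rw3, w1Rw1, w2Rw2, w3Rw3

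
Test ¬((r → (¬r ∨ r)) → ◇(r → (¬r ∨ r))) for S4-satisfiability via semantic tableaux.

Unsatisfiable (every branch closes)

1. ¬((r → (¬r ∨ r)) → ◇(r → (¬r ∨ r))), 0
2. r → (¬r ∨ r), 0   [¬→-rule on 1]
3. ¬◇(r → (¬r ∨ r)), 0   [¬→-rule on 1]
4. ¬(r → (¬r ∨ r)), 0   [¬◇-rule on 3 via 0R0]
5. r, 0   [¬→-rule on 4]
6. ¬(¬r ∨ r), 0   [¬→-rule on 4]
7. ¬r, 0   [¬∨-rule on 6]
Accessibility: 0R0
Branch closes: r and ¬r both at 0.
All branches of the tableau close; one closing branch shown above.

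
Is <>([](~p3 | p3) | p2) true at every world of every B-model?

Yes, valid

Tableau for the negation ~<>([](~p3 | p3) | p2):
1. ~<>([](~p3 | p3) | p2), 0
2. ~([](~p3 | p3) | p2), 0
3. ~[](~p3 | p3), 0
4. ~p2, 0
5. ~(~p3 | p3), 1
6. p3, 1
7. ~p3, 1
Accessibility: 0R0, 0R1, 1R0, 1R1
Branch closes: p3 and ~p3 both at 1.
Every branch of the negation's tableau closes; the branch above is one of them.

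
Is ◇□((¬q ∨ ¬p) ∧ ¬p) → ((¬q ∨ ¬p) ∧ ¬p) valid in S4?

Invalid (countermodel exists)

Tableau for the negation ¬(◇□((¬q ∨ ¬p) ∧ ¬p) → ((¬q ∨ ¬p) ∧ ¬p)):
1. ¬(◇□((¬q ∨ ¬p) ∧ ¬p) → ((¬q ∨ ¬p) ∧ ¬p)), u
2. ◇□((¬q ∨ ¬p) ∧ ¬p), u
3. ¬((¬q ∨ ¬p) ∧ ¬p), u
4. p, u
5. □((¬q ∨ ¬p) ∧ ¬p), v
6. (¬q ∨ ¬p) ∧ ¬p, v
7. ¬q ∨ ¬p, v
8. ¬p, v
Accessibility: uRu, uRv, vRv
The negation has an open branch (countermodel exists).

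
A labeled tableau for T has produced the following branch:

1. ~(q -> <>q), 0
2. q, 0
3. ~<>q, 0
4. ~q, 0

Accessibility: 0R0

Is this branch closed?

Both q and ~q appear at 0.

Closed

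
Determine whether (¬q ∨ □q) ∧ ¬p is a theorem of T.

Tableau for the negation ¬((¬q ∨ □q) ∧ ¬p):
1. ¬((¬q ∨ □q) ∧ ¬p), w0
2. p, w0
Accessibility: w0Rw0
The negation has an open branch (countermodel exists).

No, not valid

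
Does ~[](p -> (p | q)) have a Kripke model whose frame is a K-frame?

1. ~[](p -> (p | q)), w0
2. ~(p -> (p | q)), w1
3. p, w1
4. ~(p | q), w1
5. ~p, w1
6. ~q, w1
Accessibility: w0Rw1
Branch closes: p and ~p both at w1.
Every branch closes; the branch above is one of them.

Unsatisfiable (every branch closes)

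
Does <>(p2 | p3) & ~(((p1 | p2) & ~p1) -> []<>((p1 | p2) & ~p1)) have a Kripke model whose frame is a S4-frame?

1. <>(p2 | p3) & ~(((p1 | p2) & ~p1) -> []<>((p1 | p2) & ~p1)), w0
2. <>(p2 | p3), w0   [&-rule on 1]
3. ~(((p1 | p2) & ~p1) -> []<>((p1 | p2) & ~p1)), w0   [&-rule on 1]
4. (p1 | p2) & ~p1, w0   [~->-rule on 3]
5. ~[]<>((p1 | p2) & ~p1), w0   [~->-rule on 3]
6. p1 | p2, w0   [&-rule on 4]
7. ~p1, w0   [&-rule on 4]
8. p2, w0   [|-rule on 6 (branches; this branch)]
9. p2 | p3, w1   [<>-rule on 2: fresh world w1, w0Rw1]
10. p3, w1   [|-rule on 9 (branches; this branch)]
11. ~<>((p1 | p2) & ~p1), w2   [~[]-rule on 5: fresh world w2, w0Rw2]
12. ~((p1 | p2) & ~p1), w2   [~<>-rule on 11 via w2Rw2]
13. p1, w2   [~&-rule on 12 (branches; this branch)]
Accessibility: w0Rw0, w0Rw1, w0Rw2, w1Rw1, w2Rw2

Yes, satisfiable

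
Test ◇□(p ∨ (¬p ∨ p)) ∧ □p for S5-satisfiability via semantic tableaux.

1. ◇□(p ∨ (¬p ∨ p)) ∧ □p, 0
2. ◇□(p ∨ (¬p ∨ p)), 0
3. □p, 0
4. p, 0
5. □(p ∨ (¬p ∨ p)), 1
6. p, 1
7. p ∨ (¬p ∨ p), 0
8. p ∨ (¬p ∨ p), 1
9. ¬p ∨ p, 0
10. ¬p ∨ p, 1
Accessibility: 0R0, 0R1, 1R0, 1R1

Yes, satisfiable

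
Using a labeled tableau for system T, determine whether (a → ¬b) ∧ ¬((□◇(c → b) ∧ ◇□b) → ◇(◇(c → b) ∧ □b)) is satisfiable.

Unsatisfiable

1. (a → ¬b) ∧ ¬((□◇(c → b) ∧ ◇□b) → ◇(◇(c → b) ∧ □b)), 0
2. a → ¬b, 0
3. ¬((□◇(c → b) ∧ ◇□b) → ◇(◇(c → b) ∧ □b)), 0
4. □◇(c → b) ∧ ◇□b, 0
5. ¬◇(◇(c → b) ∧ □b), 0
6. □◇(c → b), 0
7. ◇□b, 0
8. ¬(◇(c → b) ∧ □b), 0
9. ◇(c → b), 0
10. ¬b, 0
11. ¬□b, 0
12. □b, 1
13. ¬(◇(c → b) ∧ □b), 1
14. ◇(c → b), 1
15. b, 1
16. ¬□b, 1
17. c → b, 2
18. ¬(◇(c → b) ∧ □b), 2
19. ◇(c → b), 2
20. b, 2
21. ¬□b, 2
22. ¬b, 3
23. ¬(◇(c → b) ∧ □b), 3
24. ◇(c → b), 3
25. ¬◇(c → b), 3
26. ¬(c → b), 3
27. c, 3
28. c → b, 4
29. b, 4
30. ¬b, 5
31. b, 5
Accessibility: 0R0, 0R1, 0R2, 0R3, 1R1, 1R4, 1R5, 2R2, 3R3, 4R4, 5R5
Branch closes: b and ¬b both at 5.
All branches of the tableau close; one closing branch shown above.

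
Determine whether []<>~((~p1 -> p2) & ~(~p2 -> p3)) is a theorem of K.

Not valid

Tableau for the negation ~[]<>~((~p1 -> p2) & ~(~p2 -> p3)):
1. ~[]<>~((~p1 -> p2) & ~(~p2 -> p3)), u
2. ~<>~((~p1 -> p2) & ~(~p2 -> p3)), v   [~[]-rule on 1: fresh world v, uRv]
Accessibility: uRv
The negation has an open branch (countermodel exists).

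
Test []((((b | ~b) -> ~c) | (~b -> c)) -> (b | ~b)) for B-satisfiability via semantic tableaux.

Yes, satisfiable

1. []((((b | ~b) -> ~c) | (~b -> c)) -> (b | ~b)), u
2. (((b | ~b) -> ~c) | (~b -> c)) -> (b | ~b), u   [[]-rule on 1 via uRu]
3. b | ~b, u   [->-rule on 2 (branches; this branch)]
4. ~b, u   [|-rule on 3 (branches; this branch)]
Accessibility: uRu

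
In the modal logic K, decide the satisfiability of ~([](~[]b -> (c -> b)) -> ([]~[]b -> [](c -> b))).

1. ~([](~[]b -> (c -> b)) -> ([]~[]b -> [](c -> b))), w0
2. [](~[]b -> (c -> b)), w0   [~->-rule on 1]
3. ~([]~[]b -> [](c -> b)), w0   [~->-rule on 1]
4. []~[]b, w0   [~->-rule on 3]
5. ~[](c -> b), w0   [~->-rule on 3]
6. ~(c -> b), w1   [~[]-rule on 5: fresh world w1, w0Rw1]
7. c, w1   [~->-rule on 6]
8. ~b, w1   [~->-rule on 6]
9. ~[]b -> (c -> b), w1   [[]-rule on 2 via w0Rw1]
10. ~[]b, w1   [[]-rule on 4 via w0Rw1]
11. []b, w1   [->-rule on 9 (branches; this branch)]
12. ~b, w2   [~[]-rule on 10: fresh world w2, w1Rw2]
13. b, w2   [[]-rule on 11 via w1Rw2]
Accessibility: w0Rw1, w1Rw2
Branch closes: b and ~b both at w2.
All branches of the tableau close; one closing branch shown above.

Unsatisfiable (every branch closes)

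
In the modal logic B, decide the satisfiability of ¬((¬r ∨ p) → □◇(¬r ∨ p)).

1. ¬((¬r ∨ p) → □◇(¬r ∨ p)), u
2. ¬r ∨ p, u   [¬→-rule on 1]
3. ¬□◇(¬r ∨ p), u   [¬→-rule on 1]
4. p, u   [∨-rule on 2 (branches; this branch)]
5. ¬◇(¬r ∨ p), v   [¬□-rule on 3: fresh world v, uRv]
6. ¬(¬r ∨ p), u   [¬◇-rule on 5 via vRu]
7. r, u   [¬∨-rule on 6]
8. ¬p, u   [¬∨-rule on 6]
Accessibility: uRu, uRv, vRu, vRv
Branch closes: p and ¬p both at u.
(One branch shown.) All branches close.

No, unsatisfiable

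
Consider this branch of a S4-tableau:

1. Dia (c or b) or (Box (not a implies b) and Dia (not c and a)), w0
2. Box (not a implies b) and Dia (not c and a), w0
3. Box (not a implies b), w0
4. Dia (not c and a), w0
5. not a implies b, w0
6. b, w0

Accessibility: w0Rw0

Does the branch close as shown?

No world carries both an atom and its negation.

Not closed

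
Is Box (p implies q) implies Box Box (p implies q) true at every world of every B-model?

Tableau for the negation not (Box (p implies q) implies Box Box (p implies q)):
1. not (Box (p implies q) implies Box Box (p implies q)), w0
2. Box (p implies q), w0
3. not Box Box (p implies q), w0
4. p implies q, w0
5. q, w0
6. not Box (p implies q), w1
7. p implies q, w1
8. q, w1
9. not (p implies q), w2
10. p, w2
11. not q, w2
Accessibility: w0Rw0, w0Rw1, w1Rw0, w1Rw1, w1Rw2, w2Rw1, w2Rw2
The negation has an open branch (countermodel exists).

No, not valid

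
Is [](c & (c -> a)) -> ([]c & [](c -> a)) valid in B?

Yes, valid

Tableau for the negation ~([](c & (c -> a)) -> ([]c & [](c -> a))):
1. ~([](c & (c -> a)) -> ([]c & [](c -> a))), w0
2. [](c & (c -> a)), w0
3. ~([]c & [](c -> a)), w0
4. c & (c -> a), w0
5. c, w0
6. c -> a, w0
7. ~[](c -> a), w0
8. a, w0
9. ~(c -> a), w1
10. c, w1
11. ~a, w1
12. c & (c -> a), w1
13. c -> a, w1
14. a, w1
Accessibility: w0Rw0, w0Rw1, w1Rw0, w1Rw1
Branch closes: a and ~a both at w1.
Every branch of the negation's tableau closes; the branch above is one of them.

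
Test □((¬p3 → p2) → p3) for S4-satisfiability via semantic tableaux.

Satisfiable

1. □((¬p3 → p2) → p3), u
2. (¬p3 → p2) → p3, u
3. p3, u
Accessibility: uRu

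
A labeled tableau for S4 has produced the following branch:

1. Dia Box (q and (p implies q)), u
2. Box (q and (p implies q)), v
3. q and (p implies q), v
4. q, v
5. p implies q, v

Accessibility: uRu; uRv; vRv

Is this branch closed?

No world carries both an atom and its negation.

Open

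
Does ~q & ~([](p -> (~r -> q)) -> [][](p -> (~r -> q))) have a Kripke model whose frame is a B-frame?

1. ~q & ~([](p -> (~r -> q)) -> [][](p -> (~r -> q))), u
2. ~q, u
3. ~([](p -> (~r -> q)) -> [][](p -> (~r -> q))), u
4. [](p -> (~r -> q)), u
5. ~[][](p -> (~r -> q)), u
6. p -> (~r -> q), u
7. ~r -> q, u
8. r, u
9. ~[](p -> (~r -> q)), v
10. p -> (~r -> q), v
11. ~r -> q, v
12. q, v
13. ~(p -> (~r -> q)), w
14. p, w
15. ~(~r -> q), w
16. ~r, w
17. ~q, w
Accessibility: uRu, uRv, vRu, vRv, vRw, wRv, wRw

Satisfiable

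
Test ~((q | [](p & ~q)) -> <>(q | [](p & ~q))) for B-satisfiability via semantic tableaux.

1. ~((q | [](p & ~q)) -> <>(q | [](p & ~q))), w0
2. q | [](p & ~q), w0
3. ~<>(q | [](p & ~q)), w0
4. ~(q | [](p & ~q)), w0
5. ~q, w0
6. ~[](p & ~q), w0
7. [](p & ~q), w0
8. p & ~q, w0
9. p, w0
10. ~(p & ~q), w1
11. ~(q | [](p & ~q)), w1
12. ~q, w1
13. ~[](p & ~q), w1
14. p & ~q, w1
15. p, w1
16. q, w1
Accessibility: w0Rw0, w0Rw1, w1Rw0, w1Rw1
Branch closes: q and ~q both at w1.
All branches of the tableau close; one closing branch shown above.

Unsatisfiable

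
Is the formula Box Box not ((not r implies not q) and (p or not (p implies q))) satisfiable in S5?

Satisfiable

1. Box Box not ((not r implies not q) and (p or not (p implies q))), 0
2. Box not ((not r implies not q) and (p or not (p implies q))), 0
3. not ((not r implies not q) and (p or not (p implies q))), 0
4. not (p or not (p implies q)), 0
5. not p, 0
6. p implies q, 0
7. q, 0
Accessibility: 0R0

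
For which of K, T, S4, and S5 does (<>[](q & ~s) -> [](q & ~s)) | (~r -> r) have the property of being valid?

S5-tableau for the negation ~((<>[](q & ~s) -> [](q & ~s)) | (~r -> r)):
1. ~((<>[](q & ~s) -> [](q & ~s)) | (~r -> r)), 0
2. ~(<>[](q & ~s) -> [](q & ~s)), 0
3. ~(~r -> r), 0
4. <>[](q & ~s), 0
5. ~[](q & ~s), 0
6. ~r, 0
7. [](q & ~s), 1
8. q & ~s, 0
9. q, 0
10. ~s, 0
11. q & ~s, 1
12. q, 1
13. ~s, 1
14. ~(q & ~s), 2
15. q & ~s, 2
16. q, 2
17. ~s, 2
18. s, 2
Accessibility: 0R0, 0R1, 0R2, 1R0, 1R1, 1R2, 2R0, 2R1, 2R2
Branch closes: s and ~s both at 2.
Every branch closes (one shown): valid in S5.
S4-tableau for the negation ~((<>[](q & ~s) -> [](q & ~s)) | (~r -> r)):
1. ~((<>[](q & ~s) -> [](q & ~s)) | (~r -> r)), 0
2. ~(<>[](q & ~s) -> [](q & ~s)), 0
3. ~(~r -> r), 0
4. <>[](q & ~s), 0
5. ~[](q & ~s), 0
6. ~r, 0
7. [](q & ~s), 1
8. q & ~s, 1
9. q, 1
10. ~s, 1
11. ~(q & ~s), 2
12. s, 2
Accessibility: 0R0, 0R1, 0R2, 1R1, 2R2
Complete open branch: countermodel on an S4-frame, so not valid in S4, nor in K, T (the same frame is also a K-frame and a T-frame).

S5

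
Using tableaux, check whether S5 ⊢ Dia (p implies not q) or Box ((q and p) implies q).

Tableau for the negation not (Dia (p implies not q) or Box ((q and p) implies q)):
1. not (Dia (p implies not q) or Box ((q and p) implies q)), 0
2. not Dia (p implies not q), 0
3. not Box ((q and p) implies q), 0
4. not (p implies not q), 0
5. p, 0
6. q, 0
7. not ((q and p) implies q), 1
8. q and p, 1
9. not q, 1
10. q, 1
11. p, 1
Accessibility: 0R0, 0R1, 1R0, 1R1
Branch closes: q and not q both at 1.
Every branch of the negation's tableau closes; the branch above is one of them.

Yes, valid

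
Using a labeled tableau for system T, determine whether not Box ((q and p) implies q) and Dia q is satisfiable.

1. not Box ((q and p) implies q) and Dia q, 0
2. not Box ((q and p) implies q), 0   [and-rule on 1]
3. Dia q, 0   [and-rule on 1]
4. not ((q and p) implies q), 1   [neg-Box-rule on 2: fresh world 1, 0R1]
5. q and p, 1   [neg-implies-rule on 4]
6. not q, 1   [neg-implies-rule on 4]
7. q, 1   [and-rule on 5]
8. p, 1   [and-rule on 5]
Accessibility: 0R0, 0R1, 1R1
Branch closes: q and not q both at 1.
All branches of the tableau close; one closing branch shown above.

No, unsatisfiable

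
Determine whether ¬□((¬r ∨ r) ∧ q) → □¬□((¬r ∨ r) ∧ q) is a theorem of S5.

Yes, valid

Tableau for the negation ¬(¬□((¬r ∨ r) ∧ q) → □¬□((¬r ∨ r) ∧ q)):
1. ¬(¬□((¬r ∨ r) ∧ q) → □¬□((¬r ∨ r) ∧ q)), 0
2. ¬□((¬r ∨ r) ∧ q), 0
3. ¬□¬□((¬r ∨ r) ∧ q), 0
4. ¬((¬r ∨ r) ∧ q), 1
5. ¬q, 1
6. □((¬r ∨ r) ∧ q), 2
7. (¬r ∨ r) ∧ q, 0
8. ¬r ∨ r, 0
9. q, 0
10. (¬r ∨ r) ∧ q, 1
11. ¬r ∨ r, 1
12. q, 1
Accessibility: 0R0, 0R1, 0R2, 1R0, 1R1, 1R2, 2R0, 2R1, 2R2
Branch closes: q and ¬q both at 1.
All branches of the negation close; one closing branch shown above.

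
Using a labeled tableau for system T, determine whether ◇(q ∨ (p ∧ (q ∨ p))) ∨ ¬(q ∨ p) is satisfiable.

1. ◇(q ∨ (p ∧ (q ∨ p))) ∨ ¬(q ∨ p), w0
2. ¬(q ∨ p), w0   [∨-rule on 1 (branches; this branch)]
3. ¬q, w0   [¬∨-rule on 2]
4. ¬p, w0   [¬∨-rule on 2]
Accessibility: w0Rw0

Satisfiable (open branch found)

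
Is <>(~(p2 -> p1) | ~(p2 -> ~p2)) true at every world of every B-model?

Not valid

Tableau for the negation ~<>(~(p2 -> p1) | ~(p2 -> ~p2)):
1. ~<>(~(p2 -> p1) | ~(p2 -> ~p2)), 0
2. ~(~(p2 -> p1) | ~(p2 -> ~p2)), 0
3. p2 -> p1, 0
4. p2 -> ~p2, 0
5. p1, 0
6. ~p2, 0
Accessibility: 0R0
The negation has an open branch (countermodel exists).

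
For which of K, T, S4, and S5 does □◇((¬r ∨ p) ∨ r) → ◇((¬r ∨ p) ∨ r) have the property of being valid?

T, S4, S5

K-tableau for the negation ¬(□◇((¬r ∨ p) ∨ r) → ◇((¬r ∨ p) ∨ r)):
1. ¬(□◇((¬r ∨ p) ∨ r) → ◇((¬r ∨ p) ∨ r)), u
2. □◇((¬r ∨ p) ∨ r), u
3. ¬◇((¬r ∨ p) ∨ r), u
Complete open branch: countermodel on a K-frame, so not valid in K.
T-tableau for the negation ¬(□◇((¬r ∨ p) ∨ r) → ◇((¬r ∨ p) ∨ r)):
1. ¬(□◇((¬r ∨ p) ∨ r) → ◇((¬r ∨ p) ∨ r)), u
2. □◇((¬r ∨ p) ∨ r), u
3. ¬◇((¬r ∨ p) ∨ r), u
4. ◇((¬r ∨ p) ∨ r), u
5. ¬((¬r ∨ p) ∨ r), u
6. ¬(¬r ∨ p), u
7. ¬r, u
8. r, u
9. ¬p, u
Accessibility: uRu
Branch closes: r and ¬r both at u.
Every branch closes (one shown): valid in T, hence also in S4, S5 (every theorem of T is a theorem of S4 and S5).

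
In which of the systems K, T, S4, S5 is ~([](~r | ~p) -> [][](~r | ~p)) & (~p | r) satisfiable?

K, T

T-tableau for the formula:
1. ~([](~r | ~p) -> [][](~r | ~p)) & (~p | r), u
2. ~([](~r | ~p) -> [][](~r | ~p)), u
3. ~p | r, u
4. [](~r | ~p), u
5. ~[][](~r | ~p), u
6. ~r | ~p, u
7. r, u
8. ~p, u
9. ~[](~r | ~p), v
10. ~r | ~p, v
11. ~p, v
12. ~(~r | ~p), w
13. r, w
14. p, w
Accessibility: uRu, uRv, vRv, vRw, wRw
Complete open branch: satisfiable in T, hence also in K (this T-model is also a K-model).
S4-tableau for the formula:
1. ~([](~r | ~p) -> [][](~r | ~p)) & (~p | r), u
2. ~([](~r | ~p) -> [][](~r | ~p)), u
3. ~p | r, u
4. [](~r | ~p), u
5. ~[][](~r | ~p), u
6. ~r | ~p, u
7. r, u
8. ~p, u
9. ~[](~r | ~p), v
10. ~r | ~p, v
11. ~p, v
12. ~(~r | ~p), w
13. r, w
14. p, w
15. ~r | ~p, w
16. ~p, w
Accessibility: uRu, uRv, uRw, vRv, vRw, wRw
Branch closes: p and ~p both at w.
Every branch closes (one shown): unsatisfiable in S4, hence also in S5 (every S5-frame is an S4-frame).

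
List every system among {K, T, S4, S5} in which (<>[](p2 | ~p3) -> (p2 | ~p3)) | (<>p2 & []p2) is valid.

S5-tableau for the negation ~((<>[](p2 | ~p3) -> (p2 | ~p3)) | (<>p2 & []p2)):
1. ~((<>[](p2 | ~p3) -> (p2 | ~p3)) | (<>p2 & []p2)), u
2. ~(<>[](p2 | ~p3) -> (p2 | ~p3)), u
3. ~(<>p2 & []p2), u
4. <>[](p2 | ~p3), u
5. ~(p2 | ~p3), u
6. ~p2, u
7. p3, u
8. ~<>p2, u
9. [](p2 | ~p3), v
10. ~p2, v
11. p2 | ~p3, u
12. p2 | ~p3, v
13. ~p3, u
Accessibility: uRu, uRv, vRu, vRv
Branch closes: p3 and ~p3 both at u.
Every branch closes (one shown): valid in S5.
S4-tableau for the negation ~((<>[](p2 | ~p3) -> (p2 | ~p3)) | (<>p2 & []p2)):
1. ~((<>[](p2 | ~p3) -> (p2 | ~p3)) | (<>p2 & []p2)), u
2. ~(<>[](p2 | ~p3) -> (p2 | ~p3)), u
3. ~(<>p2 & []p2), u
4. <>[](p2 | ~p3), u
5. ~(p2 | ~p3), u
6. ~p2, u
7. p3, u
8. ~[]p2, u
9. [](p2 | ~p3), v
10. p2 | ~p3, v
11. ~p3, v
12. ~p2, w
Accessibility: uRu, uRv, uRw, vRv, wRw
Complete open branch: countermodel on an S4-frame, so not valid in S4, nor in K, T (the same frame is also a K-frame and a T-frame).

S5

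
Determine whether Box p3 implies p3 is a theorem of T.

Valid

Tableau for the negation not (Box p3 implies p3):
1. not (Box p3 implies p3), w0
2. Box p3, w0
3. not p3, w0
4. p3, w0
Accessibility: w0Rw0
Branch closes: p3 and not p3 both at w0.
All branches of the negation close; one closing branch shown above.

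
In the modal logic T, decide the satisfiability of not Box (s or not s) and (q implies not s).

1. not Box (s or not s) and (q implies not s), 0
2. not Box (s or not s), 0
3. q implies not s, 0
4. not s, 0
5. not (s or not s), 1
6. not s, 1
7. s, 1
Accessibility: 0R0, 0R1, 1R1
Branch closes: s and not s both at 1.
All branches of the tableau close; one closing branch shown above.

No, unsatisfiable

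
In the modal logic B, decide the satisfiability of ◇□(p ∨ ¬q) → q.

Satisfiable (open branch found)

1. ◇□(p ∨ ¬q) → q, u
2. q, u   [→-rule on 1 (branches; this branch)]
Accessibility: uRu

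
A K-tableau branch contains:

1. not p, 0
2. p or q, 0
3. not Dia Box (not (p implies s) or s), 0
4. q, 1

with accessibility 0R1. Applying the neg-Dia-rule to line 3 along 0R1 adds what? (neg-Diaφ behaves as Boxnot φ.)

not Box (not (p implies s) or s), 1

neg-Diaφ behaves as Boxnot φ: propagate the negated body to each accessible world.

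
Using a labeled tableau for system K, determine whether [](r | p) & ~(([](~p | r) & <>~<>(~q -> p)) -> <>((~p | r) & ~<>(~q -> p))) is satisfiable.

No, unsatisfiable

1. [](r | p) & ~(([](~p | r) & <>~<>(~q -> p)) -> <>((~p | r) & ~<>(~q -> p))), u
2. [](r | p), u
3. ~(([](~p | r) & <>~<>(~q -> p)) -> <>((~p | r) & ~<>(~q -> p))), u
4. [](~p | r) & <>~<>(~q -> p), u
5. ~<>((~p | r) & ~<>(~q -> p)), u
6. [](~p | r), u
7. <>~<>(~q -> p), u
8. ~<>(~q -> p), v
9. r | p, v
10. ~((~p | r) & ~<>(~q -> p)), v
11. ~p | r, v
12. p, v
13. <>(~q -> p), v
14. r, v
15. ~q -> p, w
16. ~(~q -> p), w
17. ~q, w
18. ~p, w
19. p, w
Accessibility: uRv, vRw
Branch closes: p and ~p both at w.
Every branch closes; the branch above is one of them.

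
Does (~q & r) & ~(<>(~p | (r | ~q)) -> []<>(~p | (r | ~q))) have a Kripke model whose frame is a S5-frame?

Unsatisfiable

1. (~q & r) & ~(<>(~p | (r | ~q)) -> []<>(~p | (r | ~q))), u
2. ~q & r, u
3. ~(<>(~p | (r | ~q)) -> []<>(~p | (r | ~q))), u
4. ~q, u
5. r, u
6. <>(~p | (r | ~q)), u
7. ~[]<>(~p | (r | ~q)), u
8. ~p | (r | ~q), v
9. r | ~q, v
10. ~q, v
11. ~<>(~p | (r | ~q)), w
12. ~(~p | (r | ~q)), u
13. p, u
14. ~(r | ~q), u
15. ~r, u
16. q, u
Accessibility: uRu, uRv, uRw, vRu, vRv, vRw, wRu, wRv, wRw
Branch closes: r and ~r both at u.
(One branch shown.) All branches close.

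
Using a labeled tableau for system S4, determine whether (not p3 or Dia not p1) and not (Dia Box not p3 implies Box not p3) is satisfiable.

1. (not p3 or Dia not p1) and not (Dia Box not p3 implies Box not p3), u
2. not p3 or Dia not p1, u   [and-rule on 1]
3. not (Dia Box not p3 implies Box not p3), u   [and-rule on 1]
4. Dia Box not p3, u   [neg-implies-rule on 3]
5. not Box not p3, u   [neg-implies-rule on 3]
6. Dia not p1, u   [or-rule on 2 (branches; this branch)]
7. Box not p3, v   [Dia-rule on 4: fresh world v, uRv]
8. not p3, v   [Box-rule on 7 via vRv]
9. p3, w   [neg-Box-rule on 5: fresh world w, uRw]
10. not p1, x   [Dia-rule on 6: fresh world x, uRx]
Accessibility: uRu, uRv, uRw, uRx, vRv, wRw, xRx

Satisfiable (open branch found)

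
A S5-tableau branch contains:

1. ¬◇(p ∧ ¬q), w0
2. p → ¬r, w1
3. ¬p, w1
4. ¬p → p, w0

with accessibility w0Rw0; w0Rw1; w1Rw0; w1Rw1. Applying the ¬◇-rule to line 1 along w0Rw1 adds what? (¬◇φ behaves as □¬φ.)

¬◇φ behaves as □¬φ: propagate the negated body to each accessible world.

¬(p ∧ ¬q), w1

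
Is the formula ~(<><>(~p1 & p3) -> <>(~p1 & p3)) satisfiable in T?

1. ~(<><>(~p1 & p3) -> <>(~p1 & p3)), u
2. <><>(~p1 & p3), u
3. ~<>(~p1 & p3), u
4. ~(~p1 & p3), u
5. ~p3, u
6. <>(~p1 & p3), v
7. ~(~p1 & p3), v
8. ~p3, v
9. ~p1 & p3, w
10. ~p1, w
11. p3, w
Accessibility: uRu, uRv, vRv, vRw, wRw

Satisfiable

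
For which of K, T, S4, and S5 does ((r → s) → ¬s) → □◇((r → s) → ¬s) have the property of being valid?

S5

S5-tableau for the negation ¬(((r → s) → ¬s) → □◇((r → s) → ¬s)):
1. ¬(((r → s) → ¬s) → □◇((r → s) → ¬s)), w0
2. (r → s) → ¬s, w0
3. ¬□◇((r → s) → ¬s), w0
4. ¬(r → s), w0
5. r, w0
6. ¬s, w0
7. ¬◇((r → s) → ¬s), w1
8. ¬((r → s) → ¬s), w0
9. r → s, w0
10. s, w0
Accessibility: w0Rw0, w0Rw1, w1Rw0, w1Rw1
Branch closes: s and ¬s both at w0.
Every branch closes (one shown): valid in S5.
S4-tableau for the negation ¬(((r → s) → ¬s) → □◇((r → s) → ¬s)):
1. ¬(((r → s) → ¬s) → □◇((r → s) → ¬s)), w0
2. (r → s) → ¬s, w0
3. ¬□◇((r → s) → ¬s), w0
4. ¬s, w0
5. ¬◇((r → s) → ¬s), w1
6. ¬((r → s) → ¬s), w1
7. r → s, w1
8. s, w1
Accessibility: w0Rw0, w0Rw1, w1Rw1
Complete open branch: countermodel on an S4-frame, so not valid in S4, nor in K, T (the same frame is also a K-frame and a T-frame).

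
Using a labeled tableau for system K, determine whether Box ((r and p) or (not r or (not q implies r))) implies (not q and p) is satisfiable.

Satisfiable (open branch found)

1. Box ((r and p) or (not r or (not q implies r))) implies (not q and p), w0
2. not q and p, w0
3. not q, w0
4. p, w0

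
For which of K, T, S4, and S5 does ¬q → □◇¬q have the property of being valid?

S5-tableau for the negation ¬(¬q → □◇¬q):
1. ¬(¬q → □◇¬q), w0
2. ¬q, w0
3. ¬□◇¬q, w0
4. ¬◇¬q, w1
5. q, w0
Accessibility: w0Rw0, w0Rw1, w1Rw0, w1Rw1
Branch closes: q and ¬q both at w0.
Every branch closes (one shown): valid in S5.
S4-tableau for the negation ¬(¬q → □◇¬q):
1. ¬(¬q → □◇¬q), w0
2. ¬q, w0
3. ¬□◇¬q, w0
4. ¬◇¬q, w1
5. q, w1
Accessibility: w0Rw0, w0Rw1, w1Rw1
Complete open branch: countermodel on an S4-frame, so not valid in S4, nor in K, T (the same frame is also a K-frame and a T-frame).

S5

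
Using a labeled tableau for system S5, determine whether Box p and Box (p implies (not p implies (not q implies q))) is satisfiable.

Satisfiable (open branch found)

1. Box p and Box (p implies (not p implies (not q implies q))), u
2. Box p, u   [and-rule on 1]
3. Box (p implies (not p implies (not q implies q))), u   [and-rule on 1]
4. p, u   [Box-rule on 2 via uRu]
5. p implies (not p implies (not q implies q)), u   [Box-rule on 3 via uRu]
6. not p implies (not q implies q), u   [implies-rule on 5 (branches; this branch)]
7. not q implies q, u   [implies-rule on 6 (branches; this branch)]
8. q, u   [implies-rule on 7 (branches; this branch)]
Accessibility: uRu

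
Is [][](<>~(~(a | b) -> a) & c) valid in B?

Tableau for the negation ~[][](<>~(~(a | b) -> a) & c):
1. ~[][](<>~(~(a | b) -> a) & c), w0
2. ~[](<>~(~(a | b) -> a) & c), w1   [~[]-rule on 1: fresh world w1, w0Rw1]
3. ~(<>~(~(a | b) -> a) & c), w2   [~[]-rule on 2: fresh world w2, w1Rw2]
4. ~c, w2   [~&-rule on 3 (branches; this branch)]
Accessibility: w0Rw0, w0Rw1, w1Rw0, w1Rw1, w1Rw2, w2Rw1, w2Rw2
The negation has an open branch (countermodel exists).

Invalid (countermodel exists)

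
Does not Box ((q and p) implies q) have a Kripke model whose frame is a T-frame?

No, unsatisfiable

1. not Box ((q and p) implies q), u
2. not ((q and p) implies q), v
3. q and p, v
4. not q, v
5. q, v
6. p, v
Accessibility: uRu, uRv, vRv
Branch closes: q and not q both at v.
(One branch shown.) All branches close.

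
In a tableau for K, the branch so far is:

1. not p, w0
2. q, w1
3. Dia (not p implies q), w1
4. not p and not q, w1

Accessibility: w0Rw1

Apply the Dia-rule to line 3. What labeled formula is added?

a fresh world w2 with w1Rw2, and not p implies q at w2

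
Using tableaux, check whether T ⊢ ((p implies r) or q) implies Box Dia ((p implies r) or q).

Not valid

Tableau for the negation not (((p implies r) or q) implies Box Dia ((p implies r) or q)):
1. not (((p implies r) or q) implies Box Dia ((p implies r) or q)), w0
2. (p implies r) or q, w0   [neg-implies-rule on 1]
3. not Box Dia ((p implies r) or q), w0   [neg-implies-rule on 1]
4. q, w0   [or-rule on 2 (branches; this branch)]
5. not Dia ((p implies r) or q), w1   [neg-Box-rule on 3: fresh world w1, w0Rw1]
6. not ((p implies r) or q), w1   [neg-Dia-rule on 5 via w1Rw1]
7. not (p implies r), w1   [neg-or-rule on 6]
8. not q, w1   [neg-or-rule on 6]
9. p, w1   [neg-implies-rule on 7]
10. not r, w1   [neg-implies-rule on 7]
Accessibility: w0Rw0, w0Rw1, w1Rw1
The negation has an open branch (countermodel exists).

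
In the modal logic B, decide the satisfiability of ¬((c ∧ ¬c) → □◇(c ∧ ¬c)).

Unsatisfiable

1. ¬((c ∧ ¬c) → □◇(c ∧ ¬c)), w0
2. c ∧ ¬c, w0   [¬→-rule on 1]
3. ¬□◇(c ∧ ¬c), w0   [¬→-rule on 1]
4. c, w0   [∧-rule on 2]
5. ¬c, w0   [∧-rule on 2]
Accessibility: w0Rw0
Branch closes: c and ¬c both at w0.
(One branch shown.) All branches close.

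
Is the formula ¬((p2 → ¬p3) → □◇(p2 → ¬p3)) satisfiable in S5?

Unsatisfiable

1. ¬((p2 → ¬p3) → □◇(p2 → ¬p3)), u
2. p2 → ¬p3, u   [¬→-rule on 1]
3. ¬□◇(p2 → ¬p3), u   [¬→-rule on 1]
4. ¬p3, u   [→-rule on 2 (branches; this branch)]
5. ¬◇(p2 → ¬p3), v   [¬□-rule on 3: fresh world v, uRv]
6. ¬(p2 → ¬p3), u   [¬◇-rule on 5 via vRu]
7. p2, u   [¬→-rule on 6]
8. p3, u   [¬→-rule on 6]
Accessibility: uRu, uRv, vRu, vRv
Branch closes: p3 and ¬p3 both at u.
All branches of the tableau close; one closing branch shown above.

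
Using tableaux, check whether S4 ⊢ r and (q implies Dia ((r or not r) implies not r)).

Tableau for the negation not (r and (q implies Dia ((r or not r) implies not r))):
1. not (r and (q implies Dia ((r or not r) implies not r))), u
2. not (q implies Dia ((r or not r) implies not r)), u   [neg-and-rule on 1 (branches; this branch)]
3. q, u   [neg-implies-rule on 2]
4. not Dia ((r or not r) implies not r), u   [neg-implies-rule on 2]
5. not ((r or not r) implies not r), u   [neg-Dia-rule on 4 via uRu]
6. r or not r, u   [neg-implies-rule on 5]
7. r, u   [neg-implies-rule on 5]
Accessibility: uRu
The negation has an open branch (countermodel exists).

No, not valid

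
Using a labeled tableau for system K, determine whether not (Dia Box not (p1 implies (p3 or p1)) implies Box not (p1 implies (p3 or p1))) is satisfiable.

1. not (Dia Box not (p1 implies (p3 or p1)) implies Box not (p1 implies (p3 or p1))), 0
2. Dia Box not (p1 implies (p3 or p1)), 0
3. not Box not (p1 implies (p3 or p1)), 0
4. Box not (p1 implies (p3 or p1)), 1
5. p1 implies (p3 or p1), 2
6. p3 or p1, 2
7. p1, 2
Accessibility: 0R1, 0R2

Satisfiable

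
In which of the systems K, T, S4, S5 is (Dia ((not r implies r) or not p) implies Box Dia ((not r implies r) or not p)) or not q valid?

S5-tableau for the negation not ((Dia ((not r implies r) or not p) implies Box Dia ((not r implies r) or not p)) or not q):
1. not ((Dia ((not r implies r) or not p) implies Box Dia ((not r implies r) or not p)) or not q), w0
2. not (Dia ((not r implies r) or not p) implies Box Dia ((not r implies r) or not p)), w0   [neg-or-rule on 1]
3. q, w0   [neg-or-rule on 1]
4. Dia ((not r implies r) or not p), w0   [neg-implies-rule on 2]
5. not Box Dia ((not r implies r) or not p), w0   [neg-implies-rule on 2]
6. (not r implies r) or not p, w1   [Dia-rule on 4: fresh world w1, w0Rw1]
7. not r implies r, w1   [or-rule on 6 (branches; this branch)]
8. r, w1   [implies-rule on 7 (branches; this branch)]
9. not Dia ((not r implies r) or not p), w2   [neg-Box-rule on 5: fresh world w2, w0Rw2]
10. not ((not r implies r) or not p), w0   [neg-Dia-rule on 9 via w2Rw0]
11. not (not r implies r), w0   [neg-or-rule on 10]
12. p, w0   [neg-or-rule on 10]
13. not r, w0   [neg-implies-rule on 11]
14. not ((not r implies r) or not p), w1   [neg-Dia-rule on 9 via w2Rw1]
15. not (not r implies r), w1   [neg-or-rule on 14]
16. p, w1   [neg-or-rule on 14]
17. not r, w1   [neg-implies-rule on 15]
Accessibility: w0Rw0, w0Rw1, w0Rw2, w1Rw0, w1Rw1, w1Rw2, w2Rw0, w2Rw1, w2Rw2
Branch closes: r and not r both at w1.
Every branch closes (one shown): valid in S5.
S4-tableau for the negation not ((Dia ((not r implies r) or not p) implies Box Dia ((not r implies r) or not p)) or not q):
1. not ((Dia ((not r implies r) or not p) implies Box Dia ((not r implies r) or not p)) or not q), w0
2. not (Dia ((not r implies r) or not p) implies Box Dia ((not r implies r) or not p)), w0   [neg-or-rule on 1]
3. q, w0   [neg-or-rule on 1]
4. Dia ((not r implies r) or not p), w0   [neg-implies-rule on 2]
5. not Box Dia ((not r implies r) or not p), w0   [neg-implies-rule on 2]
6. (not r implies r) or not p, w1   [Dia-rule on 4: fresh world w1, w0Rw1]
7. not p, w1   [or-rule on 6 (branches; this branch)]
8. not Dia ((not r implies r) or not p), w2   [neg-Box-rule on 5: fresh world w2, w0Rw2]
9. not ((not r implies r) or not p), w2   [neg-Dia-rule on 8 via w2Rw2]
10. not (not r implies r), w2   [neg-or-rule on 9]
11. p, w2   [neg-or-rule on 9]
12. not r, w2   [neg-implies-rule on 10]
Accessibility: w0Rw0, w0Rw1, w0Rw2, w1Rw1, w2Rw2
Complete open branch: countermodel on an S4-frame, so not valid in S4, nor in K, T (the same frame is also a K-frame and a T-frame).

S5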